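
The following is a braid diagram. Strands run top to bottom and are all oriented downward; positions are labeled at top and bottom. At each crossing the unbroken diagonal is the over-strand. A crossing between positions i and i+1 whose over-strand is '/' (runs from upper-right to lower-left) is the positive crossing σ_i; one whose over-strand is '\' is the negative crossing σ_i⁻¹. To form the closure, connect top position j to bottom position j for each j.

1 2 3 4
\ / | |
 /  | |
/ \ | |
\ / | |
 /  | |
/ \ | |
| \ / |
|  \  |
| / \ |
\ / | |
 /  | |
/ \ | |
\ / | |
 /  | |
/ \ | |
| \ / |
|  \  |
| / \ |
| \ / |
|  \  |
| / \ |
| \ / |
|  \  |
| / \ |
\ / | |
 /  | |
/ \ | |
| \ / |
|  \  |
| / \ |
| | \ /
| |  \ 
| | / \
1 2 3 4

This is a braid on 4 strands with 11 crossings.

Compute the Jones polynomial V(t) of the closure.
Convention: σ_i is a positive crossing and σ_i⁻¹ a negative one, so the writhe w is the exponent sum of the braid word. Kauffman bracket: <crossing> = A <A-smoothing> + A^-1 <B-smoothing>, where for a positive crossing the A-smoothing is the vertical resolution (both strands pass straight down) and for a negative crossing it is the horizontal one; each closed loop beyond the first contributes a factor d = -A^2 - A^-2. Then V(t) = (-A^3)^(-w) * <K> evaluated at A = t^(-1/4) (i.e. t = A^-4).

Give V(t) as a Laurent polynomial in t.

-t^5 + 3*t^4 - 6*t^3 + 9*t^2 - 11*t + 13 - 11*t^-1 + 9*t^-2 - 6*t^-3 + 3*t^-4 - t^-5

Derivation:
Reading the diagram top to bottom ('/'-over between positions i,i+1 = s_i, '\'-over = s_i^-1): braid word = s1 s1 s2^-1 s1 s1 s2^-1 s2^-1 s2^-1 s1 s2^-1 s3^-1.
The presented braid s1 s1 s2^-1 s1 s1 s2^-1 s2^-1 s2^-1 s1 s2^-1 s3^-1 on 4 strands reduces by inverse Markov moves (closure unchanged at each step):
  Destabilize: the word has the form β·s3^-1 where s3^-1 occurs only as the final letter (β ∈ B_3); drop it and the last strand → 3 strands.
Reduced to β = s1 s1 s2^-1 s1 s1 s2^-1 s2^-1 s2^-1 s1 s2^-1 on 3 strands, 10 crossings.
Compute on β:
Braid: s1 s1 s2^-1 s1 s1 s2^-1 s2^-1 s2^-1 s1 s2^-1 on 3 strands, 10 crossings.
Writhe w = (#positive) - (#negative) = 5 - 5 = 0.
State-sum expansion of <K>. There are 2^10 = 1024 states.
Smooth each crossing (0=||, 1=⌣⌢); contribution A^(Σ sign_k(1-2s_k)) * d^(L-1).
Tabulate the states by total A-exponent and number of loops L (A-exp: L × count):
  A^10: L=6 ×1
  A^8: L=5 ×10
  A^6: L=4 ×43, L=6 ×2
  A^4: L=3 ×98, L=5 ×22
  A^2: L=2 ×121, L=4 ×83, L=6 ×6
  A^0: L=1 ×73, L=3 ×140, L=5 ×38, L=7 ×1
  A^-2: L=2 ×121, L=4 ×79, L=6 ×10
  A^-4: L=3 ×95, L=5 ×24, L=7 ×1
  A^-6: L=4 ×42, L=6 ×3
  A^-8: L=5 ×10
  A^-10: L=6 ×1
Each group contributes A^e * Σ count * d^(L-1):
Powers of d = -A^2 - A^-2: d^2 = A^4 + 2 + A^-4; d^3 = -A^6 - 3*A^2 - 3*A^-2 - A^-6; d^4 = A^8 + 4*A^4 + 6 + 4*A^-4 + A^-8; d^5 = -A^10 - 5*A^6 - 10*A^2 - 10*A^-2 - 5*A^-6 - A^-10; d^6 = A^12 + 6*A^8 + 15*A^4 + 20 + 15*A^-4 + 6*A^-8 + A^-12.
  A^10 * (d^5) = -A^20 - 5*A^16 - 10*A^12 - 10*A^8 - 5*A^4 - 1
  A^8 * (10*d^4) = 10*A^16 + 40*A^12 + 60*A^8 + 40*A^4 + 10
  A^6 * (43*d^3 + 2*d^5) = -2*A^16 - 53*A^12 - 149*A^8 - 149*A^4 - 53 - 2*A^-4
  A^4 * (98*d^2 + 22*d^4) = 22*A^12 + 186*A^8 + 328*A^4 + 186 + 22*A^-4
  A^2 * (121*d + 83*d^3 + 6*d^5) = -6*A^12 - 113*A^8 - 430*A^4 - 430 - 113*A^-4 - 6*A^-8
  A^0 * (73 + 140*d^2 + 38*d^4 + d^6) = A^12 + 44*A^8 + 307*A^4 + 601 + 307*A^-4 + 44*A^-8 + A^-12
  A^-2 * (121*d + 79*d^3 + 10*d^5) = -10*A^8 - 129*A^4 - 458 - 458*A^-4 - 129*A^-8 - 10*A^-12
  A^-4 * (95*d^2 + 24*d^4 + d^6) = A^8 + 30*A^4 + 206 + 354*A^-4 + 206*A^-8 + 30*A^-12 + A^-16
  A^-6 * (42*d^3 + 3*d^5) = -3*A^4 - 57 - 156*A^-4 - 156*A^-8 - 57*A^-12 - 3*A^-16
  A^-8 * (10*d^4) = 10 + 40*A^-4 + 60*A^-8 + 40*A^-12 + 10*A^-16
  A^-10 * (d^5) = -1 - 5*A^-4 - 10*A^-8 - 10*A^-12 - 5*A^-16 - A^-20
Summing the groups: <K> = -A^20 + 3*A^16 - 6*A^12 + 9*A^8 - 11*A^4 + 13 - 11*A^-4 + 9*A^-8 - 6*A^-12 + 3*A^-16 - A^-20
Normalise by the writhe: (-A^3)^(-w) = (-A^3)^(0) = 1, so f(A) = 1 * <K> = -A^20 + 3*A^16 - 6*A^12 + 9*A^8 - 11*A^4 + 13 - 11*A^-4 + 9*A^-8 - 6*A^-12 + 3*A^-16 - A^-20.
Substitute A = t^(-1/4), i.e. A^e → t^(-e/4): V(t) = -t^5 + 3*t^4 - 6*t^3 + 9*t^2 - 11*t + 13 - 11*t^-1 + 9*t^-2 - 6*t^-3 + 3*t^-4 - t^-5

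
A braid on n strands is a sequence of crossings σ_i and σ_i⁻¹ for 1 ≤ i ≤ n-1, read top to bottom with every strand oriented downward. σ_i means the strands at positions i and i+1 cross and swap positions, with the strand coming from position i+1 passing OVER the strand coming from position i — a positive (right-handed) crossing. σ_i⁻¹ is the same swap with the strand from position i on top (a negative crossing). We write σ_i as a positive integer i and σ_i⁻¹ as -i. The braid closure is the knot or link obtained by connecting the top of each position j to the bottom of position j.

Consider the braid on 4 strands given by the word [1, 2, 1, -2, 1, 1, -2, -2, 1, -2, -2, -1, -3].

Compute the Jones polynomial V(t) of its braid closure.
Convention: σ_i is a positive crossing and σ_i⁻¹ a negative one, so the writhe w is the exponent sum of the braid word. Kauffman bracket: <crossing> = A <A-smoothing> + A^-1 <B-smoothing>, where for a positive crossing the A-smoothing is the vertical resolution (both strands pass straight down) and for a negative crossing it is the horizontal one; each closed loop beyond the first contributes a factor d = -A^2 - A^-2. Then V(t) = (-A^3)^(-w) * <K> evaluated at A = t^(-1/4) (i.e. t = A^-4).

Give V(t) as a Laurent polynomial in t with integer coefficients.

The presented braid s1 s2 s1 s2^-1 s1 s1 s2^-1 s2^-1 s1 s2^-1 s2^-1 s1^-1 s3^-1 on 4 strands reduces by inverse Markov moves (closure unchanged at each step):
  Destabilize: the word has the form β·s3^-1 where s3^-1 occurs only as the final letter (β ∈ B_3); drop it and the last strand → 3 strands.
  Deconjugate: the word is γ·β·γ⁻¹ with γ = s1 s2 (prefix) and γ⁻¹ = s2^-1 s1^-1 (suffix); strip both.
Reduced to β = s1 s2^-1 s1 s1 s2^-1 s2^-1 s1 s2^-1 on 3 strands, 8 crossings.
Compute on β:
Braid: s1 s2^-1 s1 s1 s2^-1 s2^-1 s1 s2^-1 on 3 strands, 8 crossings.
Writhe w = (#positive) - (#negative) = 4 - 4 = 0.
Computing the Kauffman bracket via state sum. There are 2^8 = 256 states.
Each crossing splits two ways (0=vertical, 1=horizontal). The state's weight is A^(#A-smoothings - #B-smoothings) * d^(loops - 1).
Tabulate the states by total A-exponent and number of loops L (A-exp: L × count):
  A^8: L=5 ×1
  A^6: L=4 ×8
  A^4: L=3 ×27, L=5 ×1
  A^2: L=2 ×47, L=4 ×9
  A^0: L=1 ×37, L=3 ×32, L=5 ×1
  A^-2: L=2 ×47, L=4 ×9
  A^-4: L=3 ×27, L=5 ×1
  A^-6: L=4 ×8
  A^-8: L=5 ×1
Each group contributes A^e * Σ count * d^(L-1):
Powers of d = -A^2 - A^-2: d^2 = A^4 + 2 + A^-4; d^3 = -A^6 - 3*A^2 - 3*A^-2 - A^-6; d^4 = A^8 + 4*A^4 + 6 + 4*A^-4 + A^-8.
  A^8 * (d^4) = A^16 + 4*A^12 + 6*A^8 + 4*A^4 + 1
  A^6 * (8*d^3) = -8*A^12 - 24*A^8 - 24*A^4 - 8
  A^4 * (27*d^2 + d^4) = A^12 + 31*A^8 + 60*A^4 + 31 + A^-4
  A^2 * (47*d + 9*d^3) = -9*A^8 - 74*A^4 - 74 - 9*A^-4
  A^0 * (37 + 32*d^2 + d^4) = A^8 + 36*A^4 + 107 + 36*A^-4 + A^-8
  A^-2 * (47*d + 9*d^3) = -9*A^4 - 74 - 74*A^-4 - 9*A^-8
  A^-4 * (27*d^2 + d^4) = A^4 + 31 + 60*A^-4 + 31*A^-8 + A^-12
  A^-6 * (8*d^3) = -8 - 24*A^-4 - 24*A^-8 - 8*A^-12
  A^-8 * (d^4) = 1 + 4*A^-4 + 6*A^-8 + 4*A^-12 + A^-16
Summing the groups: <K> = A^16 - 3*A^12 + 5*A^8 - 6*A^4 + 7 - 6*A^-4 + 5*A^-8 - 3*A^-12 + A^-16
Normalise by the writhe: (-A^3)^(-w) = (-A^3)^(0) = 1, so f(A) = 1 * <K> = A^16 - 3*A^12 + 5*A^8 - 6*A^4 + 7 - 6*A^-4 + 5*A^-8 - 3*A^-12 + A^-16.
Substitute A = t^(-1/4), i.e. A^e → t^(-e/4): V(t) = t^4 - 3*t^3 + 5*t^2 - 6*t + 7 - 6*t^-1 + 5*t^-2 - 3*t^-3 + t^-4

Answer: t^4 - 3*t^3 + 5*t^2 - 6*t + 7 - 6*t^-1 + 5*t^-2 - 3*t^-3 + t^-4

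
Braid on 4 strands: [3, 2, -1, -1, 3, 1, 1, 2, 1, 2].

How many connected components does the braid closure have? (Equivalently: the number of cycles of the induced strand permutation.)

2

Derivation:
Track the strand permutation on 4 strands, starting from identity.
  step 1: s3 swaps positions 3,4 -> [1 2 4 3]
  step 2: s2 swaps positions 2,3 -> [1 4 2 3]
  step 3: s1^-1 swaps positions 1,2 -> [4 1 2 3]
  step 4: s1^-1 swaps positions 1,2 -> [1 4 2 3]
  step 5: s3 swaps positions 3,4 -> [1 4 3 2]
  step 6: s1 swaps positions 1,2 -> [4 1 3 2]
  step 7: s1 swaps positions 1,2 -> [1 4 3 2]
  step 8: s2 swaps positions 2,3 -> [1 3 4 2]
  step 9: s1 swaps positions 1,2 -> [3 1 4 2]
  step 10: s2 swaps positions 2,3 -> [3 4 1 2]
Final permutation (position -> original strand): [3 4 1 2]
Closure components = cycle count of this permutation = 2.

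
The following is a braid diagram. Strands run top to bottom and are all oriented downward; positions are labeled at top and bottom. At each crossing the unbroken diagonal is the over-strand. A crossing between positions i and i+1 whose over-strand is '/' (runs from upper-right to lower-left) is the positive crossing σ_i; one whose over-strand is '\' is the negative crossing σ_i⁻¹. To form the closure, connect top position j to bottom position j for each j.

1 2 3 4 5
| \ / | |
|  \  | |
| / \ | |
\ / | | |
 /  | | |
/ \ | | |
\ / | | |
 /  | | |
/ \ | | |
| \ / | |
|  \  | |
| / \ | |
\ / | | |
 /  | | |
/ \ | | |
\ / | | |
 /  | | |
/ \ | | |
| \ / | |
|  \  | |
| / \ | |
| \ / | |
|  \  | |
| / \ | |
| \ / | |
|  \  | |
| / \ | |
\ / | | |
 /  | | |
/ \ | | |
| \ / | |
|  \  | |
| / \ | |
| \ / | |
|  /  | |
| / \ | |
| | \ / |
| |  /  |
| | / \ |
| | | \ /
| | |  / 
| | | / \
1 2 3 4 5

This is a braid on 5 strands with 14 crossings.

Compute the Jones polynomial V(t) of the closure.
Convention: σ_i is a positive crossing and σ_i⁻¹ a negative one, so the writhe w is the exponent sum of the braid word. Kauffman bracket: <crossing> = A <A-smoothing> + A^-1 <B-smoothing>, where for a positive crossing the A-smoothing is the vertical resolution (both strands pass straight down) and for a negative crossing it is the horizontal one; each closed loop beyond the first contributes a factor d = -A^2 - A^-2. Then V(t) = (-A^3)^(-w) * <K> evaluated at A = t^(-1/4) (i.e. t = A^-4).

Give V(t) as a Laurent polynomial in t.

-t^5 + 3*t^4 - 6*t^3 + 9*t^2 - 11*t + 13 - 11*t^-1 + 9*t^-2 - 6*t^-3 + 3*t^-4 - t^-5

Derivation:
Reading the diagram top to bottom ('/'-over between positions i,i+1 = s_i, '\'-over = s_i^-1): braid word = s2^-1 s1 s1 s2^-1 s1 s1 s2^-1 s2^-1 s2^-1 s1 s2^-1 s2 s3 s4.
The presented braid s2^-1 s1 s1 s2^-1 s1 s1 s2^-1 s2^-1 s2^-1 s1 s2^-1 s2 s3 s4 on 5 strands reduces by inverse Markov moves (closure unchanged at each step):
  Destabilize: the word has the form β·s4 where s4 occurs only as the final letter (β ∈ B_4); drop it and the last strand → 4 strands.
  Destabilize: the word has the form β·s3 where s3 occurs only as the final letter (β ∈ B_3); drop it and the last strand → 3 strands.
  Deconjugate: the word is γ·β·γ⁻¹ with γ = s2^-1 (prefix) and γ⁻¹ = s2 (suffix); strip both.
Reduced to β = s1 s1 s2^-1 s1 s1 s2^-1 s2^-1 s2^-1 s1 s2^-1 on 3 strands, 10 crossings.
Compute on β:
Braid: s1 s1 s2^-1 s1 s1 s2^-1 s2^-1 s2^-1 s1 s2^-1 on 3 strands, 10 crossings.
Writhe w = (#positive) - (#negative) = 5 - 5 = 0.
Computing the Kauffman bracket via state sum. There are 2^10 = 1024 states.
For each crossing: s=0 is the vertical smoothing, s=1 horizontal. Crossing k contributes A^(sign_k * (1 - 2*s_k)); loop factor d = -A^2 - A^-2.
Tabulate the states by total A-exponent and number of loops L (A-exp: L × count):
  A^10: L=6 ×1
  A^8: L=5 ×10
  A^6: L=4 ×43, L=6 ×2
  A^4: L=3 ×98, L=5 ×22
  A^2: L=2 ×121, L=4 ×83, L=6 ×6
  A^0: L=1 ×73, L=3 ×140, L=5 ×38, L=7 ×1
  A^-2: L=2 ×121, L=4 ×79, L=6 ×10
  A^-4: L=3 ×95, L=5 ×24, L=7 ×1
  A^-6: L=4 ×42, L=6 ×3
  A^-8: L=5 ×10
  A^-10: L=6 ×1
Each group contributes A^e * Σ count * d^(L-1):
Powers of d = -A^2 - A^-2: d^2 = A^4 + 2 + A^-4; d^3 = -A^6 - 3*A^2 - 3*A^-2 - A^-6; d^4 = A^8 + 4*A^4 + 6 + 4*A^-4 + A^-8; d^5 = -A^10 - 5*A^6 - 10*A^2 - 10*A^-2 - 5*A^-6 - A^-10; d^6 = A^12 + 6*A^8 + 15*A^4 + 20 + 15*A^-4 + 6*A^-8 + A^-12.
  A^10 * (d^5) = -A^20 - 5*A^16 - 10*A^12 - 10*A^8 - 5*A^4 - 1
  A^8 * (10*d^4) = 10*A^16 + 40*A^12 + 60*A^8 + 40*A^4 + 10
  A^6 * (43*d^3 + 2*d^5) = -2*A^16 - 53*A^12 - 149*A^8 - 149*A^4 - 53 - 2*A^-4
  A^4 * (98*d^2 + 22*d^4) = 22*A^12 + 186*A^8 + 328*A^4 + 186 + 22*A^-4
  A^2 * (121*d + 83*d^3 + 6*d^5) = -6*A^12 - 113*A^8 - 430*A^4 - 430 - 113*A^-4 - 6*A^-8
  A^0 * (73 + 140*d^2 + 38*d^4 + d^6) = A^12 + 44*A^8 + 307*A^4 + 601 + 307*A^-4 + 44*A^-8 + A^-12
  A^-2 * (121*d + 79*d^3 + 10*d^5) = -10*A^8 - 129*A^4 - 458 - 458*A^-4 - 129*A^-8 - 10*A^-12
  A^-4 * (95*d^2 + 24*d^4 + d^6) = A^8 + 30*A^4 + 206 + 354*A^-4 + 206*A^-8 + 30*A^-12 + A^-16
  A^-6 * (42*d^3 + 3*d^5) = -3*A^4 - 57 - 156*A^-4 - 156*A^-8 - 57*A^-12 - 3*A^-16
  A^-8 * (10*d^4) = 10 + 40*A^-4 + 60*A^-8 + 40*A^-12 + 10*A^-16
  A^-10 * (d^5) = -1 - 5*A^-4 - 10*A^-8 - 10*A^-12 - 5*A^-16 - A^-20
Summing the groups: <K> = -A^20 + 3*A^16 - 6*A^12 + 9*A^8 - 11*A^4 + 13 - 11*A^-4 + 9*A^-8 - 6*A^-12 + 3*A^-16 - A^-20
Normalise by the writhe: (-A^3)^(-w) = (-A^3)^(0) = 1, so f(A) = 1 * <K> = -A^20 + 3*A^16 - 6*A^12 + 9*A^8 - 11*A^4 + 13 - 11*A^-4 + 9*A^-8 - 6*A^-12 + 3*A^-16 - A^-20.
Substitute A = t^(-1/4), i.e. A^e → t^(-e/4): V(t) = -t^5 + 3*t^4 - 6*t^3 + 9*t^2 - 11*t + 13 - 11*t^-1 + 9*t^-2 - 6*t^-3 + 3*t^-4 - t^-5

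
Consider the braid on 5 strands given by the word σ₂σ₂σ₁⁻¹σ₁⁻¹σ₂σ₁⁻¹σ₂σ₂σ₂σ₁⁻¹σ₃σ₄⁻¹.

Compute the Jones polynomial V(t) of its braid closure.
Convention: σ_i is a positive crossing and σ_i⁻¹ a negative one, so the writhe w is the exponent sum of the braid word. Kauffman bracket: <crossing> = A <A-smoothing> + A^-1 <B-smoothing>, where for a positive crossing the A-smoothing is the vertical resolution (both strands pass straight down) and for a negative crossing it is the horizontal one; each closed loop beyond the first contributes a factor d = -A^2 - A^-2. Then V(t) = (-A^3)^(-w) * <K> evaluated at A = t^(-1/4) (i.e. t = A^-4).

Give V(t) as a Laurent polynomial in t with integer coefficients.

The presented braid s2 s2 s1^-1 s1^-1 s2 s1^-1 s2 s2 s2 s1^-1 s3 s4^-1 on 5 strands reduces by inverse Markov moves (closure unchanged at each step):
  Destabilize: the word has the form β·s4^-1 where s4^-1 occurs only as the final letter (β ∈ B_4); drop it and the last strand → 4 strands.
  Destabilize: the word has the form β·s3 where s3 occurs only as the final letter (β ∈ B_3); drop it and the last strand → 3 strands.
Reduced to β = s2 s2 s1^-1 s1^-1 s2 s1^-1 s2 s2 s2 s1^-1 on 3 strands, 10 crossings.
Compute on β:
Braid: s2 s2 s1^-1 s1^-1 s2 s1^-1 s2 s2 s2 s1^-1 on 3 strands, 10 crossings.
Writhe w = (#positive) - (#negative) = 6 - 4 = 2.
State-sum expansion of <K>. There are 2^10 = 1024 states.
Smooth each crossing (0=||, 1=⌣⌢); contribution A^(Σ sign_k(1-2s_k)) * d^(L-1).
Tabulate the states by total A-exponent and number of loops L (A-exp: L × count):
  A^10: L=5 ×1
  A^8: L=4 ×10
  A^6: L=3 ×41, L=5 ×4
  A^4: L=2 ×81, L=4 ×38, L=6 ×1
  A^2: L=1 ×71, L=3 ×117, L=5 ×22
  A^0: L=2 ×154, L=4 ×91, L=6 ×7
  A^-2: L=3 ×168, L=5 ×41, L=7 ×1
  A^-4: L=4 ×110, L=6 ×10
  A^-6: L=5 ×44, L=7 ×1
  A^-8: L=6 ×10
  A^-10: L=7 ×1
Each group contributes A^e * Σ count * d^(L-1):
Powers of d = -A^2 - A^-2: d^2 = A^4 + 2 + A^-4; d^3 = -A^6 - 3*A^2 - 3*A^-2 - A^-6; d^4 = A^8 + 4*A^4 + 6 + 4*A^-4 + A^-8; d^5 = -A^10 - 5*A^6 - 10*A^2 - 10*A^-2 - 5*A^-6 - A^-10; d^6 = A^12 + 6*A^8 + 15*A^4 + 20 + 15*A^-4 + 6*A^-8 + A^-12.
  A^10 * (d^4) = A^18 + 4*A^14 + 6*A^10 + 4*A^6 + A^2
  A^8 * (10*d^3) = -10*A^14 - 30*A^10 - 30*A^6 - 10*A^2
  A^6 * (41*d^2 + 4*d^4) = 4*A^14 + 57*A^10 + 106*A^6 + 57*A^2 + 4*A^-2
  A^4 * (81*d + 38*d^3 + d^5) = -A^14 - 43*A^10 - 205*A^6 - 205*A^2 - 43*A^-2 - A^-6
  A^2 * (71 + 117*d^2 + 22*d^4) = 22*A^10 + 205*A^6 + 437*A^2 + 205*A^-2 + 22*A^-6
  A^0 * (154*d + 91*d^3 + 7*d^5) = -7*A^10 - 126*A^6 - 497*A^2 - 497*A^-2 - 126*A^-6 - 7*A^-10
  A^-2 * (168*d^2 + 41*d^4 + d^6) = A^10 + 47*A^6 + 347*A^2 + 602*A^-2 + 347*A^-6 + 47*A^-10 + A^-14
  A^-4 * (110*d^3 + 10*d^5) = -10*A^6 - 160*A^2 - 430*A^-2 - 430*A^-6 - 160*A^-10 - 10*A^-14
  A^-6 * (44*d^4 + d^6) = A^6 + 50*A^2 + 191*A^-2 + 284*A^-6 + 191*A^-10 + 50*A^-14 + A^-18
  A^-8 * (10*d^5) = -10*A^2 - 50*A^-2 - 100*A^-6 - 100*A^-10 - 50*A^-14 - 10*A^-18
  A^-10 * (d^6) = A^2 + 6*A^-2 + 15*A^-6 + 20*A^-10 + 15*A^-14 + 6*A^-18 + A^-22
Summing the groups: <K> = A^18 - 3*A^14 + 6*A^10 - 8*A^6 + 11*A^2 - 12*A^-2 + 11*A^-6 - 9*A^-10 + 6*A^-14 - 3*A^-18 + A^-22
Normalise by the writhe: (-A^3)^(-w) = (-A^3)^(-2) = A^-6, so f(A) = A^-6 * <K> = A^12 - 3*A^8 + 6*A^4 - 8 + 11*A^-4 - 12*A^-8 + 11*A^-12 - 9*A^-16 + 6*A^-20 - 3*A^-24 + A^-28.
Substitute A = t^(-1/4), i.e. A^e → t^(-e/4): V(t) = t^7 - 3*t^6 + 6*t^5 - 9*t^4 + 11*t^3 - 12*t^2 + 11*t - 8 + 6*t^-1 - 3*t^-2 + t^-3

Answer: t^7 - 3*t^6 + 6*t^5 - 9*t^4 + 11*t^3 - 12*t^2 + 11*t - 8 + 6*t^-1 - 3*t^-2 + t^-3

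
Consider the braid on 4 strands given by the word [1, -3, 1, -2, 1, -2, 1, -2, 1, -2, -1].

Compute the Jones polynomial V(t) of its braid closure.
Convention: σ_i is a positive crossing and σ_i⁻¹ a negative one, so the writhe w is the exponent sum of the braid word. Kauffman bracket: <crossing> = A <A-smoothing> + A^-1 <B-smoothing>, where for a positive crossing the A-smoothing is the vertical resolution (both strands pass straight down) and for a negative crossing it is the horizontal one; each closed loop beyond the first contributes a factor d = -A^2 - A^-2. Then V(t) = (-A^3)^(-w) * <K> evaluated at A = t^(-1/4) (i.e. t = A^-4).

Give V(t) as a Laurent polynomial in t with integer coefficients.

The presented braid s1 s3^-1 s1 s2^-1 s1 s2^-1 s1 s2^-1 s1 s2^-1 s1^-1 on 4 strands reduces by inverse Markov moves (closure unchanged at each step):
  Deconjugate: the word is γ·β·γ⁻¹ with γ = s1 (prefix) and γ⁻¹ = s1^-1 (suffix); strip both.
Reduced to β = s3^-1 s1 s2^-1 s1 s2^-1 s1 s2^-1 s1 s2^-1 on 4 strands, 9 crossings.
Compute on β:
Braid: s3^-1 s1 s2^-1 s1 s2^-1 s1 s2^-1 s1 s2^-1 on 4 strands, 9 crossings.
Writhe w = (#positive) - (#negative) = 4 - 5 = -1.
Computing the Kauffman bracket via state sum. There are 2^9 = 512 states.
For each crossing: s=0 is the vertical smoothing, s=1 horizontal. Crossing k contributes A^(sign_k * (1 - 2*s_k)); loop factor d = -A^2 - A^-2.
Tabulate the states by total A-exponent and number of loops L (A-exp: L × count):
  A^9: L=5 ×1
  A^7: L=4 ×8, L=6 ×1
  A^5: L=3 ×28, L=5 ×8
  A^3: L=2 ×52, L=4 ×32
  A^1: L=1 ×45, L=3 ×77, L=5 ×4
  A^-1: L=2 ×97, L=4 ×29
  A^-3: L=3 ×80, L=5 ×4
  A^-5: L=4 ×36
  A^-7: L=5 ×9
  A^-9: L=6 ×1
Each group contributes A^e * Σ count * d^(L-1):
Powers of d = -A^2 - A^-2: d^2 = A^4 + 2 + A^-4; d^3 = -A^6 - 3*A^2 - 3*A^-2 - A^-6; d^4 = A^8 + 4*A^4 + 6 + 4*A^-4 + A^-8; d^5 = -A^10 - 5*A^6 - 10*A^2 - 10*A^-2 - 5*A^-6 - A^-10.
  A^9 * (d^4) = A^17 + 4*A^13 + 6*A^9 + 4*A^5 + A
  A^7 * (8*d^3 + d^5) = -A^17 - 13*A^13 - 34*A^9 - 34*A^5 - 13*A - A^-3
  A^5 * (28*d^2 + 8*d^4) = 8*A^13 + 60*A^9 + 104*A^5 + 60*A + 8*A^-3
  A^3 * (52*d + 32*d^3) = -32*A^9 - 148*A^5 - 148*A - 32*A^-3
  A^1 * (45 + 77*d^2 + 4*d^4) = 4*A^9 + 93*A^5 + 223*A + 93*A^-3 + 4*A^-7
  A^-1 * (97*d + 29*d^3) = -29*A^5 - 184*A - 184*A^-3 - 29*A^-7
  A^-3 * (80*d^2 + 4*d^4) = 4*A^5 + 96*A + 184*A^-3 + 96*A^-7 + 4*A^-11
  A^-5 * (36*d^3) = -36*A - 108*A^-3 - 108*A^-7 - 36*A^-11
  A^-7 * (9*d^4) = 9*A + 36*A^-3 + 54*A^-7 + 36*A^-11 + 9*A^-15
  A^-9 * (d^5) = -A - 5*A^-3 - 10*A^-7 - 10*A^-11 - 5*A^-15 - A^-19
Summing the groups: <K> = -A^13 + 4*A^9 - 6*A^5 + 7*A - 9*A^-3 + 7*A^-7 - 6*A^-11 + 4*A^-15 - A^-19
Normalise by the writhe: (-A^3)^(-w) = (-A^3)^(1) = -A^3, so f(A) = -A^3 * <K> = A^16 - 4*A^12 + 6*A^8 - 7*A^4 + 9 - 7*A^-4 + 6*A^-8 - 4*A^-12 + A^-16.
Substitute A = t^(-1/4), i.e. A^e → t^(-e/4): V(t) = t^4 - 4*t^3 + 6*t^2 - 7*t + 9 - 7*t^-1 + 6*t^-2 - 4*t^-3 + t^-4

Answer: t^4 - 4*t^3 + 6*t^2 - 7*t + 9 - 7*t^-1 + 6*t^-2 - 4*t^-3 + t^-4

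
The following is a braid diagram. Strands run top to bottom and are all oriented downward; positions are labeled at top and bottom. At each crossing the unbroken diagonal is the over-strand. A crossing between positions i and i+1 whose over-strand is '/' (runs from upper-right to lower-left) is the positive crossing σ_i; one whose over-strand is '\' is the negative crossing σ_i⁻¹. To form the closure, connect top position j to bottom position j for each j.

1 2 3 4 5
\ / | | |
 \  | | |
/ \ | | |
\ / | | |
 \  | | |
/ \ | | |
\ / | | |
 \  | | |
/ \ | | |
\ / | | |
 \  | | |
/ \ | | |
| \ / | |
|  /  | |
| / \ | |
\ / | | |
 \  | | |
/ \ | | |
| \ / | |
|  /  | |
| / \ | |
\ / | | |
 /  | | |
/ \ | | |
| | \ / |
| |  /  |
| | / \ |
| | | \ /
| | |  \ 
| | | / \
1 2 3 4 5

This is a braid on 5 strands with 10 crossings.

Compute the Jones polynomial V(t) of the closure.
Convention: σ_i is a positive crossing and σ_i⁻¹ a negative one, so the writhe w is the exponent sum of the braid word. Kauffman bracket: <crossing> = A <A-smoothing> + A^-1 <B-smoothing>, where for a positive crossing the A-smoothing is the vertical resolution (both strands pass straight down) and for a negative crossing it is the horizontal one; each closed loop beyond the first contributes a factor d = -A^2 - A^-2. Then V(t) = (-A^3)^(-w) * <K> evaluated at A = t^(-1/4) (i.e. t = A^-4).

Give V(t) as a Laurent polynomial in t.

Reading the diagram top to bottom ('/'-over between positions i,i+1 = s_i, '\'-over = s_i^-1): braid word = s1^-1 s1^-1 s1^-1 s1^-1 s2 s1^-1 s2 s1 s3 s4^-1.
The presented braid s1^-1 s1^-1 s1^-1 s1^-1 s2 s1^-1 s2 s1 s3 s4^-1 on 5 strands reduces by inverse Markov moves (closure unchanged at each step):
  Destabilize: the word has the form β·s4^-1 where s4^-1 occurs only as the final letter (β ∈ B_4); drop it and the last strand → 4 strands.
  Destabilize: the word has the form β·s3 where s3 occurs only as the final letter (β ∈ B_3); drop it and the last strand → 3 strands.
  Deconjugate: the word is γ·β·γ⁻¹ with γ = s1^-1 (prefix) and γ⁻¹ = s1 (suffix); strip both.
Reduced to β = s1^-1 s1^-1 s1^-1 s2 s1^-1 s2 on 3 strands, 6 crossings.
Compute on β:
Braid: s1^-1 s1^-1 s1^-1 s2 s1^-1 s2 on 3 strands, 6 crossings.
Writhe w = (#positive) - (#negative) = 2 - 4 = -2.
Enumerate smoothing states for the bracket polynomial. There are 2^6 = 64 states.
Smooth each crossing (0=||, 1=⌣⌢); contribution A^(Σ sign_k(1-2s_k)) * d^(L-1).
Tabulate the states by total A-exponent and number of loops L (A-exp: L × count):
  A^6: L=5 ×1
  A^4: L=4 ×6
  A^2: L=3 ×15
  A^0: L=2 ×19, L=4 ×1
  A^-2: L=1 ×11, L=3 ×4
  A^-4: L=2 ×6
  A^-6: L=3 ×1
Each group contributes A^e * Σ count * d^(L-1):
Powers of d = -A^2 - A^-2: d^2 = A^4 + 2 + A^-4; d^3 = -A^6 - 3*A^2 - 3*A^-2 - A^-6; d^4 = A^8 + 4*A^4 + 6 + 4*A^-4 + A^-8.
  A^6 * (d^4) = A^14 + 4*A^10 + 6*A^6 + 4*A^2 + A^-2
  A^4 * (6*d^3) = -6*A^10 - 18*A^6 - 18*A^2 - 6*A^-2
  A^2 * (15*d^2) = 15*A^6 + 30*A^2 + 15*A^-2
  A^0 * (19*d + d^3) = -A^6 - 22*A^2 - 22*A^-2 - A^-6
  A^-2 * (11 + 4*d^2) = 4*A^2 + 19*A^-2 + 4*A^-6
  A^-4 * (6*d) = -6*A^-2 - 6*A^-6
  A^-6 * (d^2) = A^-2 + 2*A^-6 + A^-10
Summing the groups: <K> = A^14 - 2*A^10 + 2*A^6 - 2*A^2 + 2*A^-2 - A^-6 + A^-10
Normalise by the writhe: (-A^3)^(-w) = (-A^3)^(2) = A^6, so f(A) = A^6 * <K> = A^20 - 2*A^16 + 2*A^12 - 2*A^8 + 2*A^4 - 1 + A^-4.
Substitute A = t^(-1/4), i.e. A^e → t^(-e/4): V(t) = t - 1 + 2*t^-1 - 2*t^-2 + 2*t^-3 - 2*t^-4 + t^-5

Answer: t - 1 + 2*t^-1 - 2*t^-2 + 2*t^-3 - 2*t^-4 + t^-5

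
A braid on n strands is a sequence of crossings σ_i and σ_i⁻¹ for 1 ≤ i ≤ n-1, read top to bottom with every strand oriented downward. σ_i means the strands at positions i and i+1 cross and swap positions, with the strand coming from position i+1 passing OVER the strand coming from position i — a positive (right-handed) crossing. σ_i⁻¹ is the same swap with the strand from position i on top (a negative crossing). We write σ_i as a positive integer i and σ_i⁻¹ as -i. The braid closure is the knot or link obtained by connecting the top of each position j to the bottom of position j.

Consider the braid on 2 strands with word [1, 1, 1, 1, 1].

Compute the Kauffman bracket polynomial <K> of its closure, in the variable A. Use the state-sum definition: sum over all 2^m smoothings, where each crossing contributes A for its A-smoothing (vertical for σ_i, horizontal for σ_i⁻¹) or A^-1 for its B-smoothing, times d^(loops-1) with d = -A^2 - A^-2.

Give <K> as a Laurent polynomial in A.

Braid: s1 s1 s1 s1 s1 on 2 strands, 5 crossings.
Writhe w = (#positive) - (#negative) = 5 - 0 = 5.
State-sum expansion of <K>. There are 2^5 = 32 states.
Smooth each crossing (0=||, 1=⌣⌢); contribution A^(Σ sign_k(1-2s_k)) * d^(L-1).
  state 00000: A-exp=+5, loops=2, term = A^5 * d^1
  state 00001: A-exp=+3, loops=1, term = A^3 * d^0
  state 00010: A-exp=+3, loops=1, term = A^3 * d^0
  state 00011: A-exp=+1, loops=2, term = A^1 * d^1
  state 00100: A-exp=+3, loops=1, term = A^3 * d^0
  state 00101: A-exp=+1, loops=2, term = A^1 * d^1
  state 00110: A-exp=+1, loops=2, term = A^1 * d^1
  state 00111: A-exp=-1, loops=3, term = A^-1 * d^2
  state 01000: A-exp=+3, loops=1, term = A^3 * d^0
  state 01001: A-exp=+1, loops=2, term = A^1 * d^1
  state 01010: A-exp=+1, loops=2, term = A^1 * d^1
  state 01011: A-exp=-1, loops=3, term = A^-1 * d^2
  state 01100: A-exp=+1, loops=2, term = A^1 * d^1
  state 01101: A-exp=-1, loops=3, term = A^-1 * d^2
  state 01110: A-exp=-1, loops=3, term = A^-1 * d^2
  state 01111: A-exp=-3, loops=4, term = A^-3 * d^3
  state 10000: A-exp=+3, loops=1, term = A^3 * d^0
  state 10001: A-exp=+1, loops=2, term = A^1 * d^1
  state 10010: A-exp=+1, loops=2, term = A^1 * d^1
  state 10011: A-exp=-1, loops=3, term = A^-1 * d^2
  state 10100: A-exp=+1, loops=2, term = A^1 * d^1
  state 10101: A-exp=-1, loops=3, term = A^-1 * d^2
  state 10110: A-exp=-1, loops=3, term = A^-1 * d^2
  state 10111: A-exp=-3, loops=4, term = A^-3 * d^3
  state 11000: A-exp=+1, loops=2, term = A^1 * d^1
  state 11001: A-exp=-1, loops=3, term = A^-1 * d^2
  state 11010: A-exp=-1, loops=3, term = A^-1 * d^2
  state 11011: A-exp=-3, loops=4, term = A^-3 * d^3
  state 11100: A-exp=-1, loops=3, term = A^-1 * d^2
  state 11101: A-exp=-3, loops=4, term = A^-3 * d^3
  state 11110: A-exp=-3, loops=4, term = A^-3 * d^3
  state 11111: A-exp=-5, loops=5, term = A^-5 * d^4
Collect the terms by A-exponent (count of states per loop number):
Powers of d = -A^2 - A^-2: d^2 = A^4 + 2 + A^-4; d^3 = -A^6 - 3*A^2 - 3*A^-2 - A^-6; d^4 = A^8 + 4*A^4 + 6 + 4*A^-4 + A^-8.
  A^5 * (d) = -A^7 - A^3
  A^3 * (5) = 5*A^3
  A^1 * (10*d) = -10*A^3 - 10*A^-1
  A^-1 * (10*d^2) = 10*A^3 + 20*A^-1 + 10*A^-5
  A^-3 * (5*d^3) = -5*A^3 - 15*A^-1 - 15*A^-5 - 5*A^-9
  A^-5 * (d^4) = A^3 + 4*A^-1 + 6*A^-5 + 4*A^-9 + A^-13
Summing the groups: <K> = -A^7 - A^-1 + A^-5 - A^-9 + A^-13

Answer: -A^7 - A^-1 + A^-5 - A^-9 + A^-13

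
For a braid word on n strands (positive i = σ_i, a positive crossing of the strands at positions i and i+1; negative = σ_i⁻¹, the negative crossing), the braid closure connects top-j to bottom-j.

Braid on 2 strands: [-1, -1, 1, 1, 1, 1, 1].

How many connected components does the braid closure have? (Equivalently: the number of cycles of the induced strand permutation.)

1

Derivation:
Track the strand permutation on 2 strands, starting from identity.
  step 1: s1^-1 swaps positions 1,2 -> [2 1]
  step 2: s1^-1 swaps positions 1,2 -> [1 2]
  step 3: s1 swaps positions 1,2 -> [2 1]
  step 4: s1 swaps positions 1,2 -> [1 2]
  step 5: s1 swaps positions 1,2 -> [2 1]
  step 6: s1 swaps positions 1,2 -> [1 2]
  step 7: s1 swaps positions 1,2 -> [2 1]
Final permutation (position -> original strand): [2 1]
Closure components = cycle count of this permutation = 1.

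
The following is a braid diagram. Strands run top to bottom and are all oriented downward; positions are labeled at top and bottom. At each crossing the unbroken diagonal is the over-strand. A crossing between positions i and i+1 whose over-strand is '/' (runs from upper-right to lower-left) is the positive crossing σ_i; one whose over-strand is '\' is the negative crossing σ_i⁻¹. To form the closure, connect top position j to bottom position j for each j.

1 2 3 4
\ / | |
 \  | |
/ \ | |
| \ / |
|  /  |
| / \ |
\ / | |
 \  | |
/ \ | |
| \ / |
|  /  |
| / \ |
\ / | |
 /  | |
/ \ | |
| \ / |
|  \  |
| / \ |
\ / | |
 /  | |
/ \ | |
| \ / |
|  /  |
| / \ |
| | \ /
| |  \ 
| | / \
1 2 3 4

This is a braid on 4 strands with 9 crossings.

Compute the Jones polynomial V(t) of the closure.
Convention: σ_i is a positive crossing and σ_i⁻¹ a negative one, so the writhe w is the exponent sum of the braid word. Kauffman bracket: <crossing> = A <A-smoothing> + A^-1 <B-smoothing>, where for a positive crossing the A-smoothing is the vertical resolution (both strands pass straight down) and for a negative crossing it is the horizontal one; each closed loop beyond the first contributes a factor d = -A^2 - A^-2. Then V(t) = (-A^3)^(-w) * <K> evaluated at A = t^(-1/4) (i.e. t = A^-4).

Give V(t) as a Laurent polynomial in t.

Reading the diagram top to bottom ('/'-over between positions i,i+1 = s_i, '\'-over = s_i^-1): braid word = s1^-1 s2 s1^-1 s2 s1 s2^-1 s1 s2 s3^-1.
The presented braid s1^-1 s2 s1^-1 s2 s1 s2^-1 s1 s2 s3^-1 on 4 strands reduces by inverse Markov moves (closure unchanged at each step):
  Destabilize: the word has the form β·s3^-1 where s3^-1 occurs only as the final letter (β ∈ B_3); drop it and the last strand → 3 strands.
Reduced to β = s1^-1 s2 s1^-1 s2 s1 s2^-1 s1 s2 on 3 strands, 8 crossings.
Compute on β:
Braid: s1^-1 s2 s1^-1 s2 s1 s2^-1 s1 s2 on 3 strands, 8 crossings.
Writhe w = (#positive) - (#negative) = 5 - 3 = 2.
Enumerate smoothing states for the bracket polynomial. There are 2^8 = 256 states.
For each crossing: s=0 is the vertical smoothing, s=1 horizontal. Crossing k contributes A^(sign_k * (1 - 2*s_k)); loop factor d = -A^2 - A^-2.
Tabulate the states by total A-exponent and number of loops L (A-exp: L × count):
  A^8: L=2 ×1
  A^6: L=1 ×3, L=3 ×5
  A^4: L=2 ×22, L=4 ×6
  A^2: L=1 ×18, L=3 ×37, L=5 ×1
  A^0: L=2 ×58, L=4 ×12
  A^-2: L=1 ×24, L=3 ×31, L=5 ×1
  A^-4: L=2 ×23, L=4 ×5
  A^-6: L=3 ×8
  A^-8: L=4 ×1
Each group contributes A^e * Σ count * d^(L-1):
Powers of d = -A^2 - A^-2: d^2 = A^4 + 2 + A^-4; d^3 = -A^6 - 3*A^2 - 3*A^-2 - A^-6; d^4 = A^8 + 4*A^4 + 6 + 4*A^-4 + A^-8.
  A^8 * (d) = -A^10 - A^6
  A^6 * (3 + 5*d^2) = 5*A^10 + 13*A^6 + 5*A^2
  A^4 * (22*d + 6*d^3) = -6*A^10 - 40*A^6 - 40*A^2 - 6*A^-2
  A^2 * (18 + 37*d^2 + d^4) = A^10 + 41*A^6 + 98*A^2 + 41*A^-2 + A^-6
  A^0 * (58*d + 12*d^3) = -12*A^6 - 94*A^2 - 94*A^-2 - 12*A^-6
  A^-2 * (24 + 31*d^2 + d^4) = A^6 + 35*A^2 + 92*A^-2 + 35*A^-6 + A^-10
  A^-4 * (23*d + 5*d^3) = -5*A^2 - 38*A^-2 - 38*A^-6 - 5*A^-10
  A^-6 * (8*d^2) = 8*A^-2 + 16*A^-6 + 8*A^-10
  A^-8 * (d^3) = -A^-2 - 3*A^-6 - 3*A^-10 - A^-14
Summing the groups: <K> = -A^10 + 2*A^6 - A^2 + 2*A^-2 - A^-6 + A^-10 - A^-14
Normalise by the writhe: (-A^3)^(-w) = (-A^3)^(-2) = A^-6, so f(A) = A^-6 * <K> = -A^4 + 2 - A^-4 + 2*A^-8 - A^-12 + A^-16 - A^-20.
Substitute A = t^(-1/4), i.e. A^e → t^(-e/4): V(t) = -t^5 + t^4 - t^3 + 2*t^2 - t + 2 - t^-1

Answer: -t^5 + t^4 - t^3 + 2*t^2 - t + 2 - t^-1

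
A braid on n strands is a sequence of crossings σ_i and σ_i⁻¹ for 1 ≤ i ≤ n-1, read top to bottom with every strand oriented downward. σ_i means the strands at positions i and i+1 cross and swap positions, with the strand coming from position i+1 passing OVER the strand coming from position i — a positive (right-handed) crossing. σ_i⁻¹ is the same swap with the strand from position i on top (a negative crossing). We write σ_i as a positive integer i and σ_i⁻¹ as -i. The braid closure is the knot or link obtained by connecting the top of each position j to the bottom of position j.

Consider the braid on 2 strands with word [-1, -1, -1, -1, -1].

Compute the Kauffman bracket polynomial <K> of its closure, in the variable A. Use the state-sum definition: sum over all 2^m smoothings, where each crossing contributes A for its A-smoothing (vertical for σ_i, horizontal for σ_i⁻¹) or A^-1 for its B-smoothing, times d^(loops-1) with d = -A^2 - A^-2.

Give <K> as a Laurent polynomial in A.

Braid: s1^-1 s1^-1 s1^-1 s1^-1 s1^-1 on 2 strands, 5 crossings.
Writhe w = (#positive) - (#negative) = 0 - 5 = -5.
Enumerate smoothing states for the bracket polynomial. There are 2^5 = 32 states.
Each crossing splits two ways (0=vertical, 1=horizontal). The state's weight is A^(#A-smoothings - #B-smoothings) * d^(loops - 1).
  state 00000: A-exp=-5, loops=2, term = A^-5 * d^1
  state 00001: A-exp=-3, loops=1, term = A^-3 * d^0
  state 00010: A-exp=-3, loops=1, term = A^-3 * d^0
  state 00011: A-exp=-1, loops=2, term = A^-1 * d^1
  state 00100: A-exp=-3, loops=1, term = A^-3 * d^0
  state 00101: A-exp=-1, loops=2, term = A^-1 * d^1
  state 00110: A-exp=-1, loops=2, term = A^-1 * d^1
  state 00111: A-exp=+1, loops=3, term = A^1 * d^2
  state 01000: A-exp=-3, loops=1, term = A^-3 * d^0
  state 01001: A-exp=-1, loops=2, term = A^-1 * d^1
  state 01010: A-exp=-1, loops=2, term = A^-1 * d^1
  state 01011: A-exp=+1, loops=3, term = A^1 * d^2
  state 01100: A-exp=-1, loops=2, term = A^-1 * d^1
  state 01101: A-exp=+1, loops=3, term = A^1 * d^2
  state 01110: A-exp=+1, loops=3, term = A^1 * d^2
  state 01111: A-exp=+3, loops=4, term = A^3 * d^3
  state 10000: A-exp=-3, loops=1, term = A^-3 * d^0
  state 10001: A-exp=-1, loops=2, term = A^-1 * d^1
  state 10010: A-exp=-1, loops=2, term = A^-1 * d^1
  state 10011: A-exp=+1, loops=3, term = A^1 * d^2
  state 10100: A-exp=-1, loops=2, term = A^-1 * d^1
  state 10101: A-exp=+1, loops=3, term = A^1 * d^2
  state 10110: A-exp=+1, loops=3, term = A^1 * d^2
  state 10111: A-exp=+3, loops=4, term = A^3 * d^3
  state 11000: A-exp=-1, loops=2, term = A^-1 * d^1
  state 11001: A-exp=+1, loops=3, term = A^1 * d^2
  state 11010: A-exp=+1, loops=3, term = A^1 * d^2
  state 11011: A-exp=+3, loops=4, term = A^3 * d^3
  state 11100: A-exp=+1, loops=3, term = A^1 * d^2
  state 11101: A-exp=+3, loops=4, term = A^3 * d^3
  state 11110: A-exp=+3, loops=4, term = A^3 * d^3
  state 11111: A-exp=+5, loops=5, term = A^5 * d^4
Collect the terms by A-exponent (count of states per loop number):
Powers of d = -A^2 - A^-2: d^2 = A^4 + 2 + A^-4; d^3 = -A^6 - 3*A^2 - 3*A^-2 - A^-6; d^4 = A^8 + 4*A^4 + 6 + 4*A^-4 + A^-8.
  A^5 * (d^4) = A^13 + 4*A^9 + 6*A^5 + 4*A + A^-3
  A^3 * (5*d^3) = -5*A^9 - 15*A^5 - 15*A - 5*A^-3
  A^1 * (10*d^2) = 10*A^5 + 20*A + 10*A^-3
  A^-1 * (10*d) = -10*A - 10*A^-3
  A^-3 * (5) = 5*A^-3
  A^-5 * (d) = -A^-3 - A^-7
Summing the groups: <K> = A^13 - A^9 + A^5 - A - A^-7

Answer: A^13 - A^9 + A^5 - A - A^-7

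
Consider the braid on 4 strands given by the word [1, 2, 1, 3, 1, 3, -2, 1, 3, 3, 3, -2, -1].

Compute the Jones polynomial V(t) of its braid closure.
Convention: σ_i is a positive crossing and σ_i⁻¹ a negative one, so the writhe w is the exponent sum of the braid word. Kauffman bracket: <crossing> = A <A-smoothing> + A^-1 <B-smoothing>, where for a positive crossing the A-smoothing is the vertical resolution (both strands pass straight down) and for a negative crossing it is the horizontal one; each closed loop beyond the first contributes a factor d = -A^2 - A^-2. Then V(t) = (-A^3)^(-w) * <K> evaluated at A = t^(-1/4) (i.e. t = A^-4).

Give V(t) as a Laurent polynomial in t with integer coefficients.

t^11 - 2*t^10 + 2*t^9 - 3*t^8 + 2*t^7 - 2*t^6 + 2*t^5 + t^3

Derivation:
The presented braid s1 s2 s1 s3 s1 s3 s2^-1 s1 s3 s3 s3 s2^-1 s1^-1 on 4 strands reduces by inverse Markov moves (closure unchanged at each step):
  Deconjugate: the word is γ·β·γ⁻¹ with γ = s1 s2 (prefix) and γ⁻¹ = s2^-1 s1^-1 (suffix); strip both.
Reduced to β = s1 s3 s1 s3 s2^-1 s1 s3 s3 s3 on 4 strands, 9 crossings.
Compute on β:
Braid: s1 s3 s1 s3 s2^-1 s1 s3 s3 s3 on 4 strands, 9 crossings.
Writhe w = (#positive) - (#negative) = 8 - 1 = 7.
State-sum expansion of <K>. There are 2^9 = 512 states.
Smooth each crossing (0=||, 1=⌣⌢); contribution A^(Σ sign_k(1-2s_k)) * d^(L-1).
Tabulate the states by total A-exponent and number of loops L (A-exp: L × count):
  A^9: L=3 ×1
  A^7: L=2 ×8, L=4 ×1
  A^5: L=1 ×15, L=3 ×21
  A^3: L=2 ×60, L=4 ×24
  A^1: L=3 ×110, L=5 ×16
  A^-1: L=4 ×120, L=6 ×6
  A^-3: L=5 ×83, L=7 ×1
  A^-5: L=6 ×36
  A^-7: L=7 ×9
  A^-9: L=8 ×1
Each group contributes A^e * Σ count * d^(L-1):
Powers of d = -A^2 - A^-2: d^2 = A^4 + 2 + A^-4; d^3 = -A^6 - 3*A^2 - 3*A^-2 - A^-6; d^4 = A^8 + 4*A^4 + 6 + 4*A^-4 + A^-8; d^5 = -A^10 - 5*A^6 - 10*A^2 - 10*A^-2 - 5*A^-6 - A^-10; d^6 = A^12 + 6*A^8 + 15*A^4 + 20 + 15*A^-4 + 6*A^-8 + A^-12; d^7 = -A^14 - 7*A^10 - 21*A^6 - 35*A^2 - 35*A^-2 - 21*A^-6 - 7*A^-10 - A^-14.
  A^9 * (d^2) = A^13 + 2*A^9 + A^5
  A^7 * (8*d + d^3) = -A^13 - 11*A^9 - 11*A^5 - A
  A^5 * (15 + 21*d^2) = 21*A^9 + 57*A^5 + 21*A
  A^3 * (60*d + 24*d^3) = -24*A^9 - 132*A^5 - 132*A - 24*A^-3
  A^1 * (110*d^2 + 16*d^4) = 16*A^9 + 174*A^5 + 316*A + 174*A^-3 + 16*A^-7
  A^-1 * (120*d^3 + 6*d^5) = -6*A^9 - 150*A^5 - 420*A - 420*A^-3 - 150*A^-7 - 6*A^-11
  A^-3 * (83*d^4 + d^6) = A^9 + 89*A^5 + 347*A + 518*A^-3 + 347*A^-7 + 89*A^-11 + A^-15
  A^-5 * (36*d^5) = -36*A^5 - 180*A - 360*A^-3 - 360*A^-7 - 180*A^-11 - 36*A^-15
  A^-7 * (9*d^6) = 9*A^5 + 54*A + 135*A^-3 + 180*A^-7 + 135*A^-11 + 54*A^-15 + 9*A^-19
  A^-9 * (d^7) = -A^5 - 7*A - 21*A^-3 - 35*A^-7 - 35*A^-11 - 21*A^-15 - 7*A^-19 - A^-23
Summing the groups: <K> = -A^9 - 2*A + 2*A^-3 - 2*A^-7 + 3*A^-11 - 2*A^-15 + 2*A^-19 - A^-23
Normalise by the writhe: (-A^3)^(-w) = (-A^3)^(-7) = -A^-21, so f(A) = -A^-21 * <K> = A^-12 + 2*A^-20 - 2*A^-24 + 2*A^-28 - 3*A^-32 + 2*A^-36 - 2*A^-40 + A^-44.
Substitute A = t^(-1/4), i.e. A^e → t^(-e/4): V(t) = t^11 - 2*t^10 + 2*t^9 - 3*t^8 + 2*t^7 - 2*t^6 + 2*t^5 + t^3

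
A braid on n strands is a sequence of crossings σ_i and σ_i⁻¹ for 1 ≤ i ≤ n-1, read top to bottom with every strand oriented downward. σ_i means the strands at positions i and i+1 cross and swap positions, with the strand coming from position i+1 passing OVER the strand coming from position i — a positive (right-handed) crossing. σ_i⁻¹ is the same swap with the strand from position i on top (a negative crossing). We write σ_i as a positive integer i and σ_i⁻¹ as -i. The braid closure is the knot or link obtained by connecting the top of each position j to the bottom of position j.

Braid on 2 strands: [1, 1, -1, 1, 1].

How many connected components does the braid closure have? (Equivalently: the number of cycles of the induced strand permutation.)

Track the strand permutation on 2 strands, starting from identity.
  step 1: s1 swaps positions 1,2 -> [2 1]
  step 2: s1 swaps positions 1,2 -> [1 2]
  step 3: s1^-1 swaps positions 1,2 -> [2 1]
  step 4: s1 swaps positions 1,2 -> [1 2]
  step 5: s1 swaps positions 1,2 -> [2 1]
Final permutation (position -> original strand): [2 1]
Closure components = cycle count of this permutation = 1.

Answer: 1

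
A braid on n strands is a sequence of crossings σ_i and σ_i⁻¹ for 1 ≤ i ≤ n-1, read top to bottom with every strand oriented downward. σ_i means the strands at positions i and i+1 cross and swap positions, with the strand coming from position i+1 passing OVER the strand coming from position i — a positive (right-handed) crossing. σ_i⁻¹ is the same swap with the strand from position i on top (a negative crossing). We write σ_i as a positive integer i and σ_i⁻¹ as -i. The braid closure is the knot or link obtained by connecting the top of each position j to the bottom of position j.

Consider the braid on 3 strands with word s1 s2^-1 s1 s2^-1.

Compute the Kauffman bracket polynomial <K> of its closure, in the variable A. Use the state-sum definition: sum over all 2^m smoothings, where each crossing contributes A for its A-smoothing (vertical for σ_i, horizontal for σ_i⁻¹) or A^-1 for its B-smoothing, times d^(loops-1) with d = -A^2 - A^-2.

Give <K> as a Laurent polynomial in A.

Braid: s1 s2^-1 s1 s2^-1 on 3 strands, 4 crossings.
Writhe w = (#positive) - (#negative) = 2 - 2 = 0.
State-sum expansion of <K>. There are 2^4 = 16 states.
Smooth each crossing (0=||, 1=⌣⌢); contribution A^(Σ sign_k(1-2s_k)) * d^(L-1).
  state 0000: A-exp=+0, loops=3, term = A^0 * d^2
  state 0001: A-exp=+2, loops=2, term = A^2 * d^1
  state 0010: A-exp=-2, loops=2, term = A^-2 * d^1
  state 0011: A-exp=+0, loops=1, term = A^0 * d^0
  state 0100: A-exp=+2, loops=2, term = A^2 * d^1
  state 0101: A-exp=+4, loops=3, term = A^4 * d^2
  state 0110: A-exp=+0, loops=1, term = A^0 * d^0
  state 0111: A-exp=+2, loops=2, term = A^2 * d^1
  state 1000: A-exp=-2, loops=2, term = A^-2 * d^1
  state 1001: A-exp=+0, loops=1, term = A^0 * d^0
  state 1010: A-exp=-4, loops=3, term = A^-4 * d^2
  state 1011: A-exp=-2, loops=2, term = A^-2 * d^1
  state 1100: A-exp=+0, loops=1, term = A^0 * d^0
  state 1101: A-exp=+2, loops=2, term = A^2 * d^1
  state 1110: A-exp=-2, loops=2, term = A^-2 * d^1
  state 1111: A-exp=+0, loops=1, term = A^0 * d^0
Collect the terms by A-exponent (count of states per loop number):
Powers of d = -A^2 - A^-2: d^2 = A^4 + 2 + A^-4.
  A^4 * (d^2) = A^8 + 2*A^4 + 1
  A^2 * (4*d) = -4*A^4 - 4
  A^0 * (5 + d^2) = A^4 + 7 + A^-4
  A^-2 * (4*d) = -4 - 4*A^-4
  A^-4 * (d^2) = 1 + 2*A^-4 + A^-8
Summing the groups: <K> = A^8 - A^4 + 1 - A^-4 + A^-8

Answer: A^8 - A^4 + 1 - A^-4 + A^-8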